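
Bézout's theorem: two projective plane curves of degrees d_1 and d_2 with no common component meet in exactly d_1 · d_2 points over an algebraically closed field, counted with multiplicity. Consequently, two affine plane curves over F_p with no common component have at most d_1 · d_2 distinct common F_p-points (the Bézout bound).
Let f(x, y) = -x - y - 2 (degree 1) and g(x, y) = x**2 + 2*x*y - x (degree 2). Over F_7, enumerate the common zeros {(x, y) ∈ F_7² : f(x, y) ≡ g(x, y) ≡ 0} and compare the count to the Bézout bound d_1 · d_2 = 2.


Common zeros: {(0, 5), (2, 3)}; count = 2; Bézout bound = 2.

deg(f) = 1, deg(g) = 2, so Bézout bound = 2.
Scan x ∈ F_7. For each x, list the y ∈ F_7 with f(x, y) ≡ 0 and those with g(x, y) ≡ 0 (mod 7); the common zeros in that column are the intersection.
  x = 0: f ≡ 0 at y ∈ {5}; g ≡ 0 at y ∈ {0, 1, 2, 3, 4, 5, 6}; common: {5}.
  x = 1: f ≡ 0 at y ∈ {4}; g ≡ 0 at y ∈ {0}; common: ∅.
  x = 2: f ≡ 0 at y ∈ {3}; g ≡ 0 at y ∈ {3}; common: {3}.
  x = 3: f ≡ 0 at y ∈ {2}; g ≡ 0 at y ∈ {6}; common: ∅.
  x = 4: f ≡ 0 at y ∈ {1}; g ≡ 0 at y ∈ {2}; common: ∅.
  x = 5: f ≡ 0 at y ∈ {0}; g ≡ 0 at y ∈ {5}; common: ∅.
  x = 6: f ≡ 0 at y ∈ {6}; g ≡ 0 at y ∈ {1}; common: ∅.
Collecting: common zeros = {(0, 5), (2, 3)}, so the count is 2.
Comparison with the Bézout bound: 2 ≤ 2 = deg(f)·deg(g), as expected for curves with no common component (the bound is attained).


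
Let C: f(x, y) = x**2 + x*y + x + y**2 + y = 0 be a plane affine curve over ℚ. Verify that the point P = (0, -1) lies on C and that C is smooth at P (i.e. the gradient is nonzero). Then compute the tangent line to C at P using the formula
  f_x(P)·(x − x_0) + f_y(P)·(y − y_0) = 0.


Tangent line at P: -y - 1 = 0.

Step 1: f(0, -1) = 0, so P lies on C.
Step 2: partial derivatives
  f_x(x, y) = 2*x + y + 1, f_y(x, y) = x + 2*y + 1.
  f_x(P) = 0, f_y(P) = -1 (gradient nonzero, so P is smooth).
Step 3: tangent line at P: 0·(x − 0) + -1·(y − -1) = 0.
Expanding: -y - 1 = 0.


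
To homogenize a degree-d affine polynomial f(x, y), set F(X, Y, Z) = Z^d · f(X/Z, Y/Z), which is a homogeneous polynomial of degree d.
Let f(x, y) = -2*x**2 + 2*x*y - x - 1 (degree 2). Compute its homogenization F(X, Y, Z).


F(X, Y, Z) = -2*X**2 + 2*X*Y - X*Z - Z**2

deg(f) = 2.
Substitute x = X/Z, y = Y/Z into f, then multiply by Z^2.
  monomial -2·x^2·y^0 ↦ -2·X^2·Y^0·Z^0.
  monomial 2·x^1·y^1 ↦ 2·X^1·Y^1·Z^0.
  monomial -1·x^1·y^0 ↦ -1·X^1·Y^0·Z^1.
  monomial -1·x^0·y^0 ↦ -1·X^0·Y^0·Z^2.
Collecting: F(X, Y, Z) = -2*X**2 + 2*X*Y - X*Z - Z**2.


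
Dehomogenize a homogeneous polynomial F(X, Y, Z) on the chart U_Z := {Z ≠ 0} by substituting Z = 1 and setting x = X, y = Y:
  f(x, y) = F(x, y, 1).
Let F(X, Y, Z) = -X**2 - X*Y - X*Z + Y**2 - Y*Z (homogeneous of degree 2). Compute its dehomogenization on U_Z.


f(x, y) = -x**2 - x*y - x + y**2 - y

On U_Z we set Z = 1. Each monomial c·X^i·Y^j·Z^k in F becomes c·x^i·y^j·1^k = c·x^i·y^j.
Substituting Z = 1: F(X, Y, 1) = -x**2 - x*y - x + y**2 - y.
Note: deg(f) ≤ deg(F) = 2; strict inequality happens when F is divisible by Z (lost terms).


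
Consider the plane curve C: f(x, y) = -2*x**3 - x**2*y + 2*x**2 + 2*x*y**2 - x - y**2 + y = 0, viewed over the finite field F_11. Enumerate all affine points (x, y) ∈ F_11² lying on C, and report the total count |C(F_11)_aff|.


Affine F_11-points: {(0, 0), (0, 1), (1, 1), (1, 10), (4, 5), (5, 1), (5, 9), (6, 4), (9, 2), (9, 4), (10, 3), (10, 8)}; count = 12.

For each of the 121 pairs (x, y) ∈ F_11², evaluate f(x, y) mod 11. Record the zeros.
  x = 0: [0↦0, 1↦0, 2↦9, 3↦5, 4↦10, 5↦2, 6↦3, 7↦2, 8↦10, 9↦5, 10↦9]  zeros at y ∈ {0, 1}
  x = 1: [0↦10, 1↦0, 2↦3, 3↦8, 4↦4, 5↦2, 6↦2, 7↦4, 8↦8, 9↦3, 10↦0]  zeros at y ∈ {1, 10}
  x = 2: [0↦1, 1↦1, 2↦7, 3↦8, 4↦4, 5↦6, 6↦3, 7↦6, 8↦4, 9↦8, 10↦7]  zeros at y ∈ ∅
  x = 3: [0↦5, 1↦2, 2↦9, 3↦4, 4↦9, 5↦2, 6↦5, 7↦7, 8↦8, 9↦8, 10↦7]  zeros at y ∈ ∅
  x = 4: [0↦10, 1↦2, 2↦8, 3↦6, 4↦7, 5↦0, 6↦7, 7↦6, 8↦8, 9↦2, 10↦10]  zeros at y ∈ {5}
  x = 5: [0↦4, 1↦0, 2↦3, 3↦2, 4↦8, 5↦10, 6↦8, 7↦2, 8↦3, 9↦0, 10↦4]  zeros at y ∈ {1, 9}
  x = 6: [0↦8, 1↦6, 2↦4, 3↦2, 4↦0, 5↦9, 6↦7, 7↦5, 8↦3, 9↦1, 10↦10]  zeros at y ∈ {4}
  x = 7: [0↦10, 1↦8, 2↦10, 3↦5, 4↦4, 5↦7, 6↦3, 7↦3, 8↦7, 9↦4, 10↦5]  zeros at y ∈ ∅
  x = 8: [0↦9, 1↦5, 2↦9, 3↦10, 4↦8, 5↦3, 6↦6, 7↦6, 8↦3, 9↦8, 10↦10]  zeros at y ∈ ∅
  x = 9: [0↦4, 1↦7, 2↦0, 3↦5, 4↦0, 5↦7, 6↦4, 7↦2, 8↦1, 9↦1, 10↦2]  zeros at y ∈ {2, 4}
  x = 10: [0↦5, 1↦2, 2↦4, 3↦0, 4↦1, 5↦7, 6↦7, 7↦1, 8↦0, 9↦4, 10↦2]  zeros at y ∈ {3, 8}
Collecting zeros: affine points = {(0, 0), (0, 1), (1, 1), (1, 10), (4, 5), (5, 1), (5, 9), (6, 4), (9, 2), (9, 4), (10, 3), (10, 8)}.
Total count |C(F_11)_aff| = 12.


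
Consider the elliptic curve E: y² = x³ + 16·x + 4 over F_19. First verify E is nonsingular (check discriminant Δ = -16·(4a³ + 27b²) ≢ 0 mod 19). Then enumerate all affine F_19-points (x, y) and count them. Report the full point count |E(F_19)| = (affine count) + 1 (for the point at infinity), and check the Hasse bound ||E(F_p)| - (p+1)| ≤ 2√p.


Affine points = {(0, 2), (0, 17), (2, 5), (2, 14), (5, 0), (8, 6), (8, 13), (10, 9), (10, 10), (12, 9), (12, 10), (15, 3), (15, 16), (16, 9), (16, 10), (18, 5), (18, 14)}; affine count = 17; |E(F_19)| = 18.

Discriminant check: Δ ∝ 4a³ + 27b² = 4·16³ + 27·4² = 4·4096 + 27·16 ≡ 1 (mod 19). Nonzero ⇒ E is nonsingular.
For each x ∈ F_19, compute rhs = x³ + 16·x + 4 mod 19, then count y ∈ F_19 with y² ≡ rhs.
  x = 0: rhs = 4, matching y values: 2, 17 (2 points).
  x = 1: rhs = 2, matching y values: none (0 points).
  x = 2: rhs = 6, matching y values: 5, 14 (2 points).
  x = 3: rhs = 3, matching y values: none (0 points).
  x = 4: rhs = 18, matching y values: none (0 points).
  x = 5: rhs = 0, matching y values: 0 (1 points).
  x = 6: rhs = 12, matching y values: none (0 points).
  x = 7: rhs = 3, matching y values: none (0 points).
  x = 8: rhs = 17, matching y values: 6, 13 (2 points).
  x = 9: rhs = 3, matching y values: none (0 points).
  x = 10: rhs = 5, matching y values: 9, 10 (2 points).
  x = 11: rhs = 10, matching y values: none (0 points).
  x = 12: rhs = 5, matching y values: 9, 10 (2 points).
  x = 13: rhs = 15, matching y values: none (0 points).
  x = 14: rhs = 8, matching y values: none (0 points).
  x = 15: rhs = 9, matching y values: 3, 16 (2 points).
  x = 16: rhs = 5, matching y values: 9, 10 (2 points).
  x = 17: rhs = 2, matching y values: none (0 points).
  x = 18: rhs = 6, matching y values: 5, 14 (2 points).
Total affine count: 17.
Full point count |E(F_19)| = 17 + 1 = 18.
Hasse bound: |18 − (19+1)| = |-2| = 2 ≤ 2√19 ≈ 8.7178 ✓.


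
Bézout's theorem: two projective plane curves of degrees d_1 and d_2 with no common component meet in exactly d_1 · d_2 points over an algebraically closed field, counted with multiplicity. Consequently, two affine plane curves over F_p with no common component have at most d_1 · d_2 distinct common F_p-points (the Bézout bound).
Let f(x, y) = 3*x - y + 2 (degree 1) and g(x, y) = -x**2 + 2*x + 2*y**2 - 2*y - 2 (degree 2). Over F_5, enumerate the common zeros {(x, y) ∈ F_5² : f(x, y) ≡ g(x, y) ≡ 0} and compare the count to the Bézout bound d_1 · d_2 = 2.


Common zeros: {(2, 3), (3, 1)}; count = 2; Bézout bound = 2.

deg(f) = 1, deg(g) = 2, so Bézout bound = 2.
Scan x ∈ F_5. For each x, list the y ∈ F_5 with f(x, y) ≡ 0 and those with g(x, y) ≡ 0 (mod 5); the common zeros in that column are the intersection.
  x = 0: f ≡ 0 at y ∈ {2}; g ≡ 0 at y ∈ {3}; common: ∅.
  x = 1: f ≡ 0 at y ∈ {0}; g ≡ 0 at y ∈ ∅; common: ∅.
  x = 2: f ≡ 0 at y ∈ {3}; g ≡ 0 at y ∈ {3}; common: {3}.
  x = 3: f ≡ 0 at y ∈ {1}; g ≡ 0 at y ∈ {0, 1}; common: {1}.
  x = 4: f ≡ 0 at y ∈ {4}; g ≡ 0 at y ∈ {0, 1}; common: ∅.
Collecting: common zeros = {(2, 3), (3, 1)}, so the count is 2.
Comparison with the Bézout bound: 2 ≤ 2 = deg(f)·deg(g), as expected for curves with no common component (the bound is attained).


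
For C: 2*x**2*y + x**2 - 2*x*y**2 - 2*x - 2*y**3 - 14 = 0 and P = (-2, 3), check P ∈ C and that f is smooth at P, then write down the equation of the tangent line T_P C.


Tangent line at P: -48*x - 22*y - 30 = 0.

Step 1: f(-2, 3) = 0, so P lies on C.
Step 2: partial derivatives
  f_x(x, y) = 4*x*y + 2*x - 2*y**2 - 2, f_y(x, y) = 2*x**2 - 4*x*y - 6*y**2.
  f_x(P) = -48, f_y(P) = -22 (gradient nonzero, so P is smooth).
Step 3: tangent line at P: -48·(x − -2) + -22·(y − 3) = 0.
Expanding: -48*x - 22*y - 30 = 0.


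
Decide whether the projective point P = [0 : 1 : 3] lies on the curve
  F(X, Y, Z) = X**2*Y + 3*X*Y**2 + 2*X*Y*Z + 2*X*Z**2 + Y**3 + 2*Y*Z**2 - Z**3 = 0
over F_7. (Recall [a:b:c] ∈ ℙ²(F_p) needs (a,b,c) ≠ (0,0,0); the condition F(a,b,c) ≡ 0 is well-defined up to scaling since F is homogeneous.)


F(0,1,3) ≡ 6 (mod 7); P is NOT on the curve.

Evaluate F(0, 1, 3) term-by-term (mod 7).
  X**2*Y ↦ 1·0·1·1 = 0
  3*X*Y**2 ↦ 3·0·1·1 = 0
  2*X*Y*Z ↦ 2·0·1·3 = 0
  2*X*Z**2 ↦ 2·0·1·9 = 0
  Y**3 ↦ 1·1·1·1 = 1
  2*Y*Z**2 ↦ 2·1·1·9 = 18
  -Z**3 ↦ -1·1·1·27 = -27
Sum: F(0, 1, 3) = (0) + (0) + (0) + (0) + (1) + (18) + (-27) = -8.
Reducing mod 7: -8 ≡ 6 (mod 7).
Since F(a, b, c) ≡ 6 ≠ 0 (mod 7), P does NOT lie on the curve.


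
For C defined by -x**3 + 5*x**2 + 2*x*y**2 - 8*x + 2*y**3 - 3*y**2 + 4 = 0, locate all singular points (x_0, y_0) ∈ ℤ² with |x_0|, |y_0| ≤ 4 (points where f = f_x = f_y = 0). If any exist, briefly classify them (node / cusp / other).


Singular points: {(2, 0)}; classification: node.

Compute partial derivatives:
  f_x = -3*x**2 + 10*x + 2*y**2 - 8.
  f_y = 4*x*y + 6*y**2 - 6*y.
Scan x_0 ∈ {−4, ..., 4}. For each x_0, f_y(x_0, y) is a polynomial in y; find its integer roots y ∈ {−4, ..., 4}, then test f_x and f at those candidates.
  x = -4: f_y(-4, y) = 6*y**2 - 22*y; vanishes at y ∈ {0}. (-4, 0): f_x = -96 ≠ 0.
  x = -3: f_y(-3, y) = 6*y**2 - 18*y; vanishes at y ∈ {0, 3}. (-3, 0): f_x = -65 ≠ 0; (-3, 3): f_x = -47 ≠ 0.
  x = -2: f_y(-2, y) = 6*y**2 - 14*y; vanishes at y ∈ {0}. (-2, 0): f_x = -40 ≠ 0.
  x = -1: f_y(-1, y) = 6*y**2 - 10*y; vanishes at y ∈ {0}. (-1, 0): f_x = -21 ≠ 0.
  x = 0: f_y(0, y) = 6*y**2 - 6*y; vanishes at y ∈ {0, 1}. (0, 0): f_x = -8 ≠ 0; (0, 1): f_x = -6 ≠ 0.
  x = 1: f_y(1, y) = 6*y**2 - 2*y; vanishes at y ∈ {0}. (1, 0): f_x = -1 ≠ 0.
  x = 2: f_y(2, y) = 6*y**2 + 2*y; vanishes at y ∈ {0}. (2, 0): f_x = 0, f = 0 — SINGULAR.
  x = 3: f_y(3, y) = 6*y**2 + 6*y; vanishes at y ∈ {-1, 0}. (3, -1): f_x = -3 ≠ 0; (3, 0): f_x = -5 ≠ 0.
  x = 4: f_y(4, y) = 6*y**2 + 10*y; vanishes at y ∈ {0}. (4, 0): f_x = -16 ≠ 0.
Only singular point on the grid: (2, 0).
Classify: substitute x = 2 + u, y = 0 + v and expand: f = -u**3 - u**2 + 2*u*v**2 + 2*v**3 + v**2.
No constant or linear terms (consistent with a singular point). Quadratic part: -u**2 + v**2. Cubic part: -u**3 + 2*u*v**2 + 2*v**3.
The quadratic part v**2 - u**2 = (v − u)(v + u) splits into two distinct linear factors, so there are two distinct tangent lines y − 0 = ±(x − 2) — this is a node (ordinary double point).
Classification: node.


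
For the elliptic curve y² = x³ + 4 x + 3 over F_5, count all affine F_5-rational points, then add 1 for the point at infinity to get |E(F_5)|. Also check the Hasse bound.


Affine points = {(2, 2), (2, 3)}; affine count = 2; |E(F_5)| = 3.

Discriminant check: Δ ∝ 4a³ + 27b² = 4·4³ + 27·3² = 4·64 + 27·9 ≡ 4 (mod 5). Nonzero ⇒ E is nonsingular.
For each x ∈ F_5, compute rhs = x³ + 4·x + 3 mod 5, then count y ∈ F_5 with y² ≡ rhs.
  x = 0: rhs = 3, matching y values: none (0 points).
  x = 1: rhs = 3, matching y values: none (0 points).
  x = 2: rhs = 4, matching y values: 2, 3 (2 points).
  x = 3: rhs = 2, matching y values: none (0 points).
  x = 4: rhs = 3, matching y values: none (0 points).
Total affine count: 2.
Full point count |E(F_5)| = 2 + 1 = 3.
Hasse bound: |3 − (5+1)| = |-3| = 3 ≤ 2√5 ≈ 4.4721 ✓.


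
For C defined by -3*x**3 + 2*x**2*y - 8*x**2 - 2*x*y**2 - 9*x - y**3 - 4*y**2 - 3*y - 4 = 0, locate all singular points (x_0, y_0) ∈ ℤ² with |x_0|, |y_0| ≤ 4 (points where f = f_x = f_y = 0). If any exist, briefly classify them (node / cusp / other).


Singular points: {(-1, -1)}; classification: node.

Compute partial derivatives:
  f_x = -9*x**2 + 4*x*y - 16*x - 2*y**2 - 9.
  f_y = 2*x**2 - 4*x*y - 3*y**2 - 8*y - 3.
Scan x_0 ∈ {−4, ..., 4}. For each x_0, f_y(x_0, y) is a polynomial in y; find its integer roots y ∈ {−4, ..., 4}, then test f_x and f at those candidates.
  x = -4: f_y(-4, y) = -3*y**2 + 8*y + 29; no integer root y with |y| ≤ 4.
  x = -3: f_y(-3, y) = -3*y**2 + 4*y + 15; vanishes at y ∈ {3}. (-3, 3): f_x = -96 ≠ 0.
  x = -2: f_y(-2, y) = 5 - 3*y**2; no integer root y with |y| ≤ 4.
  x = -1: f_y(-1, y) = -3*y**2 - 4*y - 1; vanishes at y ∈ {-1}. (-1, -1): f_x = 0, f = 0 — SINGULAR.
  x = 0: f_y(0, y) = -3*y**2 - 8*y - 3; no integer root y with |y| ≤ 4.
  x = 1: f_y(1, y) = -3*y**2 - 12*y - 1; no integer root y with |y| ≤ 4.
  x = 2: f_y(2, y) = -3*y**2 - 16*y + 5; no integer root y with |y| ≤ 4.
  x = 3: f_y(3, y) = -3*y**2 - 20*y + 15; no integer root y with |y| ≤ 4.
  x = 4: f_y(4, y) = -3*y**2 - 24*y + 29; no integer root y with |y| ≤ 4.
Only singular point on the grid: (-1, -1).
Classify: substitute x = -1 + u, y = -1 + v and expand: f = -3*u**3 + 2*u**2*v - u**2 - 2*u*v**2 - v**3 + v**2.
No constant or linear terms (consistent with a singular point). Quadratic part: -u**2 + v**2. Cubic part: -3*u**3 + 2*u**2*v - 2*u*v**2 - v**3.
The quadratic part v**2 - u**2 = (v − u)(v + u) splits into two distinct linear factors, so there are two distinct tangent lines y − -1 = ±(x − -1) — this is a node (ordinary double point).
Classification: node.


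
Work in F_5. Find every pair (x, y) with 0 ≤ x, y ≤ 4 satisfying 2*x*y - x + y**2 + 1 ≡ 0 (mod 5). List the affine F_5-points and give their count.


Affine F_5-points: {(0, 2), (0, 3), (1, 0), (1, 3), (2, 3), (3, 1), (3, 3), (4, 3), (4, 4)}; count = 9.

For each of the 25 pairs (x, y) ∈ F_5², evaluate f(x, y) mod 5. Record the zeros.
  x = 0: [0↦1, 1↦2, 2↦0, 3↦0, 4↦2]  zeros at y ∈ {2, 3}
  x = 1: [0↦0, 1↦3, 2↦3, 3↦0, 4↦4]  zeros at y ∈ {0, 3}
  x = 2: [0↦4, 1↦4, 2↦1, 3↦0, 4↦1]  zeros at y ∈ {3}
  x = 3: [0↦3, 1↦0, 2↦4, 3↦0, 4↦3]  zeros at y ∈ {1, 3}
  x = 4: [0↦2, 1↦1, 2↦2, 3↦0, 4↦0]  zeros at y ∈ {3, 4}
Collecting zeros: affine points = {(0, 2), (0, 3), (1, 0), (1, 3), (2, 3), (3, 1), (3, 3), (4, 3), (4, 4)}.
Total count |C(F_5)_aff| = 9.


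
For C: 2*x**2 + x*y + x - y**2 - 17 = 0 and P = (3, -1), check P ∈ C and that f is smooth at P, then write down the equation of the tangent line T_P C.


Tangent line at P: 12*x + 5*y - 31 = 0.

Step 1: f(3, -1) = 0, so P lies on C.
Step 2: partial derivatives
  f_x(x, y) = 4*x + y + 1, f_y(x, y) = x - 2*y.
  f_x(P) = 12, f_y(P) = 5 (gradient nonzero, so P is smooth).
Step 3: tangent line at P: 12·(x − 3) + 5·(y − -1) = 0.
Expanding: 12*x + 5*y - 31 = 0.


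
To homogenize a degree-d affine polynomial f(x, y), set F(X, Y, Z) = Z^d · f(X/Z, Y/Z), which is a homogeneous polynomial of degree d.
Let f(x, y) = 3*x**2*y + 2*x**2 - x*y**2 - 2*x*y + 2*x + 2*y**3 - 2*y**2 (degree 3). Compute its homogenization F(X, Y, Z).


F(X, Y, Z) = 3*X**2*Y + 2*X**2*Z - X*Y**2 - 2*X*Y*Z + 2*X*Z**2 + 2*Y**3 - 2*Y**2*Z

deg(f) = 3.
Substitute x = X/Z, y = Y/Z into f, then multiply by Z^3.
  monomial 3·x^2·y^1 ↦ 3·X^2·Y^1·Z^0.
  monomial 2·x^2·y^0 ↦ 2·X^2·Y^0·Z^1.
  monomial -1·x^1·y^2 ↦ -1·X^1·Y^2·Z^0.
  monomial -2·x^1·y^1 ↦ -2·X^1·Y^1·Z^1.
  monomial 2·x^1·y^0 ↦ 2·X^1·Y^0·Z^2.
  monomial 2·x^0·y^3 ↦ 2·X^0·Y^3·Z^0.
  monomial -2·x^0·y^2 ↦ -2·X^0·Y^2·Z^1.
Collecting: F(X, Y, Z) = 3*X**2*Y + 2*X**2*Z - X*Y**2 - 2*X*Y*Z + 2*X*Z**2 + 2*Y**3 - 2*Y**2*Z.


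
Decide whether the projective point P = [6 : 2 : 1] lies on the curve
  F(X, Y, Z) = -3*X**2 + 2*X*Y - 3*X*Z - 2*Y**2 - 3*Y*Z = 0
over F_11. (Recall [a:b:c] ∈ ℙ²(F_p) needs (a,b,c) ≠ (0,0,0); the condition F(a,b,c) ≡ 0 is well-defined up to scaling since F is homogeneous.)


F(6,2,1) ≡ 5 (mod 11); P is NOT on the curve.

Evaluate F(6, 2, 1) term-by-term (mod 11).
  -3*X**2 ↦ -3·36·1·1 = -108
  2*X*Y ↦ 2·6·2·1 = 24
  -3*X*Z ↦ -3·6·1·1 = -18
  -2*Y**2 ↦ -2·1·4·1 = -8
  -3*Y*Z ↦ -3·1·2·1 = -6
Sum: F(6, 2, 1) = (-108) + (24) + (-18) + (-8) + (-6) = -116.
Reducing mod 11: -116 ≡ 5 (mod 11).
Since F(a, b, c) ≡ 5 ≠ 0 (mod 11), P does NOT lie on the curve.


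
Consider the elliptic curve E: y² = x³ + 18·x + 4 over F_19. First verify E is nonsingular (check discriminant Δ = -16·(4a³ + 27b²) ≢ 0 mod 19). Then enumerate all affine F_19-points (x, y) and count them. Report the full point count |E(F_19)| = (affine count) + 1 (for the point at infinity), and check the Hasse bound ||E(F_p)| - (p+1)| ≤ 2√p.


Affine points = {(0, 2), (0, 17), (1, 2), (1, 17), (3, 3), (3, 16), (4, 8), (4, 11), (6, 9), (6, 10), (7, 6), (7, 13), (10, 5), (10, 14), (14, 6), (14, 13), (15, 1), (15, 18), (17, 6), (17, 13), (18, 2), (18, 17)}; affine count = 22; |E(F_19)| = 23.

Discriminant check: Δ ∝ 4a³ + 27b² = 4·18³ + 27·4² = 4·5832 + 27·16 ≡ 10 (mod 19). Nonzero ⇒ E is nonsingular.
For each x ∈ F_19, compute rhs = x³ + 18·x + 4 mod 19, then count y ∈ F_19 with y² ≡ rhs.
  x = 0: rhs = 4, matching y values: 2, 17 (2 points).
  x = 1: rhs = 4, matching y values: 2, 17 (2 points).
  x = 2: rhs = 10, matching y values: none (0 points).
  x = 3: rhs = 9, matching y values: 3, 16 (2 points).
  x = 4: rhs = 7, matching y values: 8, 11 (2 points).
  x = 5: rhs = 10, matching y values: none (0 points).
  x = 6: rhs = 5, matching y values: 9, 10 (2 points).
  x = 7: rhs = 17, matching y values: 6, 13 (2 points).
  x = 8: rhs = 14, matching y values: none (0 points).
  x = 9: rhs = 2, matching y values: none (0 points).
  x = 10: rhs = 6, matching y values: 5, 14 (2 points).
  x = 11: rhs = 13, matching y values: none (0 points).
  x = 12: rhs = 10, matching y values: none (0 points).
  x = 13: rhs = 3, matching y values: none (0 points).
  x = 14: rhs = 17, matching y values: 6, 13 (2 points).
  x = 15: rhs = 1, matching y values: 1, 18 (2 points).
  x = 16: rhs = 18, matching y values: none (0 points).
  x = 17: rhs = 17, matching y values: 6, 13 (2 points).
  x = 18: rhs = 4, matching y values: 2, 17 (2 points).
Total affine count: 22.
Full point count |E(F_19)| = 22 + 1 = 23.
Hasse bound: |23 − (19+1)| = |3| = 3 ≤ 2√19 ≈ 8.7178 ✓.


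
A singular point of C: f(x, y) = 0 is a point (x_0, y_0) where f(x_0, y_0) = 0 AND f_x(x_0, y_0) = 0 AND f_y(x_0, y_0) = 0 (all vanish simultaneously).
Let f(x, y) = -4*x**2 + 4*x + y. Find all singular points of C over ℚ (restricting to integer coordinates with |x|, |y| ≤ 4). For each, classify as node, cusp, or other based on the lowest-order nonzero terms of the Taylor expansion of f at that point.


No singular points in the scanned grid; C is smooth there.

Compute partial derivatives:
  f_x = 4 - 8*x.
  f_y = 1.
f_y = 1 is a nonzero constant, so f_y never vanishes: no point (x, y) can satisfy f = f_x = f_y = 0. In particular no (x, y) ∈ {−4, ..., 4}² is singular; the curve is smooth.


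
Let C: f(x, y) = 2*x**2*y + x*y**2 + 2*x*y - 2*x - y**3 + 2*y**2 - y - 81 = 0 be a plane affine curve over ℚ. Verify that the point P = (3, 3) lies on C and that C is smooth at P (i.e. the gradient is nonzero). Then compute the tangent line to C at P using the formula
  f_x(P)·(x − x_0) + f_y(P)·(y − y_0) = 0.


Tangent line at P: 49*x + 26*y - 225 = 0.

Step 1: f(3, 3) = 0, so P lies on C.
Step 2: partial derivatives
  f_x(x, y) = 4*x*y + y**2 + 2*y - 2, f_y(x, y) = 2*x**2 + 2*x*y + 2*x - 3*y**2 + 4*y - 1.
  f_x(P) = 49, f_y(P) = 26 (gradient nonzero, so P is smooth).
Step 3: tangent line at P: 49·(x − 3) + 26·(y − 3) = 0.
Expanding: 49*x + 26*y - 225 = 0.


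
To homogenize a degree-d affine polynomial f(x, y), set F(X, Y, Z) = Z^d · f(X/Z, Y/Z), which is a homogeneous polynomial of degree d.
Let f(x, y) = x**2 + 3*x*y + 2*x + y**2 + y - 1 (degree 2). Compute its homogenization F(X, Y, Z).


F(X, Y, Z) = X**2 + 3*X*Y + 2*X*Z + Y**2 + Y*Z - Z**2

deg(f) = 2.
Substitute x = X/Z, y = Y/Z into f, then multiply by Z^2.
  monomial 1·x^2·y^0 ↦ 1·X^2·Y^0·Z^0.
  monomial 3·x^1·y^1 ↦ 3·X^1·Y^1·Z^0.
  monomial 2·x^1·y^0 ↦ 2·X^1·Y^0·Z^1.
  monomial 1·x^0·y^2 ↦ 1·X^0·Y^2·Z^0.
  monomial 1·x^0·y^1 ↦ 1·X^0·Y^1·Z^1.
  monomial -1·x^0·y^0 ↦ -1·X^0·Y^0·Z^2.
Collecting: F(X, Y, Z) = X**2 + 3*X*Y + 2*X*Z + Y**2 + Y*Z - Z**2.


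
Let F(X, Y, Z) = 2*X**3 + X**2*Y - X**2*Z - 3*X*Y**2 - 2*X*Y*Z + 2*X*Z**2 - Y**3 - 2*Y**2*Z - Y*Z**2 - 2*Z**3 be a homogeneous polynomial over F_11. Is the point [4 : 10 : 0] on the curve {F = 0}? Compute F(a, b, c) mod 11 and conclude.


F(4,10,0) ≡ 2 (mod 11); P is NOT on the curve.

Evaluate F(4, 10, 0) term-by-term (mod 11).
  2*X**3 ↦ 2·64·1·1 = 128
  X**2*Y ↦ 1·16·10·1 = 160
  -X**2*Z ↦ -1·16·1·0 = 0
  -3*X*Y**2 ↦ -3·4·100·1 = -1200
  -2*X*Y*Z ↦ -2·4·10·0 = 0
  2*X*Z**2 ↦ 2·4·1·0 = 0
  -Y**3 ↦ -1·1·1000·1 = -1000
  -2*Y**2*Z ↦ -2·1·100·0 = 0
  -Y*Z**2 ↦ -1·1·10·0 = 0
  -2*Z**3 ↦ -2·1·1·0 = 0
Sum: F(4, 10, 0) = (128) + (160) + (0) + (-1200) + (0) + (0) + (-1000) + (0) + (0) + (0) = -1912.
Reducing mod 11: -1912 ≡ 2 (mod 11).
Since F(a, b, c) ≡ 2 ≠ 0 (mod 11), P does NOT lie on the curve.


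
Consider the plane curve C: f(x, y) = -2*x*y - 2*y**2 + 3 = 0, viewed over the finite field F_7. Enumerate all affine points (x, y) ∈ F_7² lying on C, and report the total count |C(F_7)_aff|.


Affine F_7-points: {(1, 3), (3, 5), (3, 6), (4, 1), (4, 2), (6, 4)}; count = 6.

For each of the 49 pairs (x, y) ∈ F_7², evaluate f(x, y) mod 7. Record the zeros.
  x = 0: [0↦3, 1↦1, 2↦2, 3↦6, 4↦6, 5↦2, 6↦1]  zeros at y ∈ ∅
  x = 1: [0↦3, 1↦6, 2↦5, 3↦0, 4↦5, 5↦6, 6↦3]  zeros at y ∈ {3}
  x = 2: [0↦3, 1↦4, 2↦1, 3↦1, 4↦4, 5↦3, 6↦5]  zeros at y ∈ ∅
  x = 3: [0↦3, 1↦2, 2↦4, 3↦2, 4↦3, 5↦0, 6↦0]  zeros at y ∈ {5, 6}
  x = 4: [0↦3, 1↦0, 2↦0, 3↦3, 4↦2, 5↦4, 6↦2]  zeros at y ∈ {1, 2}
  x = 5: [0↦3, 1↦5, 2↦3, 3↦4, 4↦1, 5↦1, 6↦4]  zeros at y ∈ ∅
  x = 6: [0↦3, 1↦3, 2↦6, 3↦5, 4↦0, 5↦5, 6↦6]  zeros at y ∈ {4}
Collecting zeros: affine points = {(1, 3), (3, 5), (3, 6), (4, 1), (4, 2), (6, 4)}.
Total count |C(F_7)_aff| = 6.


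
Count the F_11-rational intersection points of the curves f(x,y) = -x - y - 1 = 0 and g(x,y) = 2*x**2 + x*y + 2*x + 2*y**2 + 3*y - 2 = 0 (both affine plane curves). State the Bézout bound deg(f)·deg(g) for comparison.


Common zeros: ∅; count = 0; Bézout bound = 2.

deg(f) = 1, deg(g) = 2, so Bézout bound = 2.
Scan x ∈ F_11. For each x, list the y ∈ F_11 with f(x, y) ≡ 0 and those with g(x, y) ≡ 0 (mod 11); the common zeros in that column are the intersection.
  x = 0: f ≡ 0 at y ∈ {10}; g ≡ 0 at y ∈ {6, 9}; common: ∅.
  x = 1: f ≡ 0 at y ∈ {9}; g ≡ 0 at y ∈ {10}; common: ∅.
  x = 2: f ≡ 0 at y ∈ {8}; g ≡ 0 at y ∈ {7}; common: ∅.
  x = 3: f ≡ 0 at y ∈ {7}; g ≡ 0 at y ∈ {0, 8}; common: ∅.
  x = 4: f ≡ 0 at y ∈ {6}; g ≡ 0 at y ∈ {3, 10}; common: ∅.
  x = 5: f ≡ 0 at y ∈ {5}; g ≡ 0 at y ∈ ∅; common: ∅.
  x = 6: f ≡ 0 at y ∈ {4}; g ≡ 0 at y ∈ ∅; common: ∅.
  x = 7: f ≡ 0 at y ∈ {3}; g ≡ 0 at y ∈ {0, 6}; common: ∅.
  x = 8: f ≡ 0 at y ∈ {2}; g ≡ 0 at y ∈ ∅; common: ∅.
  x = 9: f ≡ 0 at y ∈ {1}; g ≡ 0 at y ∈ ∅; common: ∅.
  x = 10: f ≡ 0 at y ∈ {0}; g ≡ 0 at y ∈ {3, 7}; common: ∅.
Collecting: common zeros = ∅, so the count is 0.
Comparison with the Bézout bound: 0 ≤ 2 = deg(f)·deg(g), as expected for curves with no common component (the affine F_11-count falls short of the bound because intersections may lie at infinity, over extension fields, or carry multiplicity).


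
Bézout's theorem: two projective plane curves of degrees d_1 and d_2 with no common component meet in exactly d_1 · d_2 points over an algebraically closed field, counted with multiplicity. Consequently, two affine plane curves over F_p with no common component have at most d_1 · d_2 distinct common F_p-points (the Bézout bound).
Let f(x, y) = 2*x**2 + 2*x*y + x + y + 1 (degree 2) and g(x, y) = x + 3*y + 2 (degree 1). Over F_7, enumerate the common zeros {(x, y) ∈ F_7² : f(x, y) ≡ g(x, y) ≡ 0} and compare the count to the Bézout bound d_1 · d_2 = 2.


Common zeros: {(5, 0), (6, 2)}; count = 2; Bézout bound = 2.

deg(f) = 2, deg(g) = 1, so Bézout bound = 2.
Scan x ∈ F_7. For each x, list the y ∈ F_7 with f(x, y) ≡ 0 and those with g(x, y) ≡ 0 (mod 7); the common zeros in that column are the intersection.
  x = 0: f ≡ 0 at y ∈ {6}; g ≡ 0 at y ∈ {4}; common: ∅.
  x = 1: f ≡ 0 at y ∈ {1}; g ≡ 0 at y ∈ {6}; common: ∅.
  x = 2: f ≡ 0 at y ∈ {2}; g ≡ 0 at y ∈ {1}; common: ∅.
  x = 3: f ≡ 0 at y ∈ ∅; g ≡ 0 at y ∈ {3}; common: ∅.
  x = 4: f ≡ 0 at y ∈ {6}; g ≡ 0 at y ∈ {5}; common: ∅.
  x = 5: f ≡ 0 at y ∈ {0}; g ≡ 0 at y ∈ {0}; common: {0}.
  x = 6: f ≡ 0 at y ∈ {2}; g ≡ 0 at y ∈ {2}; common: {2}.
Collecting: common zeros = {(5, 0), (6, 2)}, so the count is 2.
Comparison with the Bézout bound: 2 ≤ 2 = deg(f)·deg(g), as expected for curves with no common component (the bound is attained).


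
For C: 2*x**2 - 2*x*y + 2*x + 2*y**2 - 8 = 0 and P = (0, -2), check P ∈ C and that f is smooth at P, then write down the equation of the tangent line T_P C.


Tangent line at P: 6*x - 8*y - 16 = 0.

Step 1: f(0, -2) = 0, so P lies on C.
Step 2: partial derivatives
  f_x(x, y) = 4*x - 2*y + 2, f_y(x, y) = -2*x + 4*y.
  f_x(P) = 6, f_y(P) = -8 (gradient nonzero, so P is smooth).
Step 3: tangent line at P: 6·(x − 0) + -8·(y − -2) = 0.
Expanding: 6*x - 8*y - 16 = 0.


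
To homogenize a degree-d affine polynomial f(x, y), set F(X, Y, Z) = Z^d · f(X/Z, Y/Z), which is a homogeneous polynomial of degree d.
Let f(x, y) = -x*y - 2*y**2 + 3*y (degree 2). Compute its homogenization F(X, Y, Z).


F(X, Y, Z) = -X*Y - 2*Y**2 + 3*Y*Z

deg(f) = 2.
Substitute x = X/Z, y = Y/Z into f, then multiply by Z^2.
  monomial -1·x^1·y^1 ↦ -1·X^1·Y^1·Z^0.
  monomial -2·x^0·y^2 ↦ -2·X^0·Y^2·Z^0.
  monomial 3·x^0·y^1 ↦ 3·X^0·Y^1·Z^1.
Collecting: F(X, Y, Z) = -X*Y - 2*Y**2 + 3*Y*Z.


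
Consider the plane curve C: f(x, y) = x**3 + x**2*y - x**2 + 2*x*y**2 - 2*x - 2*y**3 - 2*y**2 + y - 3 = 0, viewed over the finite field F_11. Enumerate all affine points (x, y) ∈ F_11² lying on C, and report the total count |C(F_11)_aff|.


Affine F_11-points: {(2, 9), (4, 3), (4, 5), (4, 6), (5, 6), (6, 0), (6, 8), (8, 0), (8, 1), (8, 6), (9, 0), (10, 4)}; count = 12.

For each of the 121 pairs (x, y) ∈ F_11², evaluate f(x, y) mod 11. Record the zeros.
  x = 0: [0↦8, 1↦5, 2↦8, 3↦5, 4↦6, 5↦10, 6↦5, 7↦1, 8↦8, 9↦3, 10↦7]  zeros at y ∈ ∅
  x = 1: [0↦6, 1↦6, 2↦5, 3↦2, 4↦7, 5↦8, 6↦4, 7↦5, 8↦10, 9↦7, 10↦6]  zeros at y ∈ ∅
  x = 2: [0↦8, 1↦2, 2↦10, 3↦9, 4↦9, 5↦9, 6↦8, 7↦5, 8↦10, 9↦0, 10↦7]  zeros at y ∈ {9}
  x = 3: [0↦9, 1↦10, 2↦7, 3↦10, 4↦7, 5↦8, 6↦1, 7↦7, 8↦3, 9↦10, 10↦5]  zeros at y ∈ ∅
  x = 4: [0↦4, 1↦3, 2↦2, 3↦0, 4↦7, 5↦0, 6↦0, 7↦6, 8↦6, 9↦10, 10↦6]  zeros at y ∈ {3, 5, 6}
  x = 5: [0↦10, 1↦9, 2↦1, 3↦7, 4↦4, 5↦2, 6↦0, 7↦8, 8↦3, 9↦6, 10↦5]  zeros at y ∈ {6}
  x = 6: [0↦0, 1↦1, 2↦10, 3↦4, 4↦4, 5↦9, 6↦7, 7↦8, 8↦0, 9↦4, 10↦8]  zeros at y ∈ {0, 8}
  x = 7: [0↦2, 1↦7, 2↦2, 3↦8, 4↦2, 5↦5, 6↦5, 7↦1, 8↦3, 9↦10, 10↦10]  zeros at y ∈ ∅
  x = 8: [0↦0, 1↦0, 2↦5, 3↦3, 4↦4, 5↦7, 6↦0, 7↦4, 8↦7, 9↦8, 10↦6]  zeros at y ∈ {0, 1, 6}
  x = 9: [0↦0, 1↦8, 2↦3, 3↦6, 4↦5, 5↦10, 6↦9, 7↦1, 8↦7, 9↦4, 10↦2]  zeros at y ∈ {0}
  x = 10: [0↦8, 1↦4, 2↦2, 3↦1, 4↦0, 5↦9, 6↦5, 7↦9, 8↦9, 9↦4, 10↦4]  zeros at y ∈ {4}
Collecting zeros: affine points = {(2, 9), (4, 3), (4, 5), (4, 6), (5, 6), (6, 0), (6, 8), (8, 0), (8, 1), (8, 6), (9, 0), (10, 4)}.
Total count |C(F_11)_aff| = 12.


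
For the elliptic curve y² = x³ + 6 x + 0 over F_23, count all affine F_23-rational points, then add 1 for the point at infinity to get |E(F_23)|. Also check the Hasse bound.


Affine points = {(0, 0), (8, 10), (8, 13), (9, 1), (9, 22), (10, 5), (10, 18), (12, 11), (12, 12), (16, 11), (16, 12), (17, 1), (17, 22), (18, 11), (18, 12), (19, 2), (19, 21), (20, 1), (20, 22), (21, 7), (21, 16), (22, 4), (22, 19)}; affine count = 23; |E(F_23)| = 24.

Discriminant check: Δ ∝ 4a³ + 27b² = 4·6³ + 27·0² = 4·216 + 27·0 ≡ 13 (mod 23). Nonzero ⇒ E is nonsingular.
For each x ∈ F_23, compute rhs = x³ + 6·x + 0 mod 23, then count y ∈ F_23 with y² ≡ rhs.
  x = 0: rhs = 0, matching y values: 0 (1 points).
  x = 1: rhs = 7, matching y values: none (0 points).
  x = 2: rhs = 20, matching y values: none (0 points).
  x = 3: rhs = 22, matching y values: none (0 points).
  x = 4: rhs = 19, matching y values: none (0 points).
  x = 5: rhs = 17, matching y values: none (0 points).
  x = 6: rhs = 22, matching y values: none (0 points).
  x = 7: rhs = 17, matching y values: none (0 points).
  x = 8: rhs = 8, matching y values: 10, 13 (2 points).
  x = 9: rhs = 1, matching y values: 1, 22 (2 points).
  x = 10: rhs = 2, matching y values: 5, 18 (2 points).
  x = 11: rhs = 17, matching y values: none (0 points).
  x = 12: rhs = 6, matching y values: 11, 12 (2 points).
  x = 13: rhs = 21, matching y values: none (0 points).
  x = 14: rhs = 22, matching y values: none (0 points).
  x = 15: rhs = 15, matching y values: none (0 points).
  x = 16: rhs = 6, matching y values: 11, 12 (2 points).
  x = 17: rhs = 1, matching y values: 1, 22 (2 points).
  x = 18: rhs = 6, matching y values: 11, 12 (2 points).
  x = 19: rhs = 4, matching y values: 2, 21 (2 points).
  x = 20: rhs = 1, matching y values: 1, 22 (2 points).
  x = 21: rhs = 3, matching y values: 7, 16 (2 points).
  x = 22: rhs = 16, matching y values: 4, 19 (2 points).
Total affine count: 23.
Full point count |E(F_23)| = 23 + 1 = 24.
Hasse bound: |24 − (23+1)| = |0| = 0 ≤ 2√23 ≈ 9.5917 ✓.


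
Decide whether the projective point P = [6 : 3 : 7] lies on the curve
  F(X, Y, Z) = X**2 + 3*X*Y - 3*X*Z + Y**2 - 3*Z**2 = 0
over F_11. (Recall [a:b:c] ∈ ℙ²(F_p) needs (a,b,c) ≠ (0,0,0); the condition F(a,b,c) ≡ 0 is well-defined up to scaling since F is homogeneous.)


F(6,3,7) ≡ 2 (mod 11); P is NOT on the curve.

Evaluate F(6, 3, 7) term-by-term (mod 11).
  X**2 ↦ 1·36·1·1 = 36
  3*X*Y ↦ 3·6·3·1 = 54
  -3*X*Z ↦ -3·6·1·7 = -126
  Y**2 ↦ 1·1·9·1 = 9
  -3*Z**2 ↦ -3·1·1·49 = -147
Sum: F(6, 3, 7) = (36) + (54) + (-126) + (9) + (-147) = -174.
Reducing mod 11: -174 ≡ 2 (mod 11).
Since F(a, b, c) ≡ 2 ≠ 0 (mod 11), P does NOT lie on the curve.


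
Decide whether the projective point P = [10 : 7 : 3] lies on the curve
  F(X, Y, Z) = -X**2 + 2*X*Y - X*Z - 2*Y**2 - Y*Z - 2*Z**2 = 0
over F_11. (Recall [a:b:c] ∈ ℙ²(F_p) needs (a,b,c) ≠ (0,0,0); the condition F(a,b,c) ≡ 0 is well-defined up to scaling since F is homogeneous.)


F(10,7,3) ≡ 5 (mod 11); P is NOT on the curve.

Evaluate F(10, 7, 3) term-by-term (mod 11).
  -X**2 ↦ -1·100·1·1 = -100
  2*X*Y ↦ 2·10·7·1 = 140
  -X*Z ↦ -1·10·1·3 = -30
  -2*Y**2 ↦ -2·1·49·1 = -98
  -Y*Z ↦ -1·1·7·3 = -21
  -2*Z**2 ↦ -2·1·1·9 = -18
Sum: F(10, 7, 3) = (-100) + (140) + (-30) + (-98) + (-21) + (-18) = -127.
Reducing mod 11: -127 ≡ 5 (mod 11).
Since F(a, b, c) ≡ 5 ≠ 0 (mod 11), P does NOT lie on the curve.


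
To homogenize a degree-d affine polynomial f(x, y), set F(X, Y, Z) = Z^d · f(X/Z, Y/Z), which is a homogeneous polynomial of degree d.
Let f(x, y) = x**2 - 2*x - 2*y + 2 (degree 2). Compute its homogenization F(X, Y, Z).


F(X, Y, Z) = X**2 - 2*X*Z - 2*Y*Z + 2*Z**2

deg(f) = 2.
Substitute x = X/Z, y = Y/Z into f, then multiply by Z^2.
  monomial 1·x^2·y^0 ↦ 1·X^2·Y^0·Z^0.
  monomial -2·x^1·y^0 ↦ -2·X^1·Y^0·Z^1.
  monomial -2·x^0·y^1 ↦ -2·X^0·Y^1·Z^1.
  monomial 2·x^0·y^0 ↦ 2·X^0·Y^0·Z^2.
Collecting: F(X, Y, Z) = X**2 - 2*X*Z - 2*Y*Z + 2*Z**2.


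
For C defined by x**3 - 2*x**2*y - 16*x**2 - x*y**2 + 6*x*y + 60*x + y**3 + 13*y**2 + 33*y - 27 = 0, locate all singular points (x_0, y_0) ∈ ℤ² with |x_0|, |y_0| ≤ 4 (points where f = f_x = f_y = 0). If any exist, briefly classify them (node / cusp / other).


Singular points: {(3, -3)}; classification: node.

Compute partial derivatives:
  f_x = 3*x**2 - 4*x*y - 32*x - y**2 + 6*y + 60.
  f_y = -2*x**2 - 2*x*y + 6*x + 3*y**2 + 26*y + 33.
Scan x_0 ∈ {−4, ..., 4}. For each x_0, f_y(x_0, y) is a polynomial in y; find its integer roots y ∈ {−4, ..., 4}, then test f_x and f at those candidates.
  x = -4: f_y(-4, y) = 3*y**2 + 34*y - 23; no integer root y with |y| ≤ 4.
  x = -3: f_y(-3, y) = 3*y**2 + 32*y - 3; no integer root y with |y| ≤ 4.
  x = -2: f_y(-2, y) = 3*y**2 + 30*y + 13; no integer root y with |y| ≤ 4.
  x = -1: f_y(-1, y) = 3*y**2 + 28*y + 25; vanishes at y ∈ {-1}. (-1, -1): f_x = 84 ≠ 0.
  x = 0: f_y(0, y) = 3*y**2 + 26*y + 33; no integer root y with |y| ≤ 4.
  x = 1: f_y(1, y) = 3*y**2 + 24*y + 37; no integer root y with |y| ≤ 4.
  x = 2: f_y(2, y) = 3*y**2 + 22*y + 37; no integer root y with |y| ≤ 4.
  x = 3: f_y(3, y) = 3*y**2 + 20*y + 33; vanishes at y ∈ {-3}. (3, -3): f_x = 0, f = 0 — SINGULAR.
  x = 4: f_y(4, y) = 3*y**2 + 18*y + 25; no integer root y with |y| ≤ 4.
Only singular point on the grid: (3, -3).
Classify: substitute x = 3 + u, y = -3 + v and expand: f = u**3 - 2*u**2*v - u**2 - u*v**2 + v**3 + v**2.
No constant or linear terms (consistent with a singular point). Quadratic part: -u**2 + v**2. Cubic part: u**3 - 2*u**2*v - u*v**2 + v**3.
The quadratic part v**2 - u**2 = (v − u)(v + u) splits into two distinct linear factors, so there are two distinct tangent lines y − -3 = ±(x − 3) — this is a node (ordinary double point).
Classification: node.


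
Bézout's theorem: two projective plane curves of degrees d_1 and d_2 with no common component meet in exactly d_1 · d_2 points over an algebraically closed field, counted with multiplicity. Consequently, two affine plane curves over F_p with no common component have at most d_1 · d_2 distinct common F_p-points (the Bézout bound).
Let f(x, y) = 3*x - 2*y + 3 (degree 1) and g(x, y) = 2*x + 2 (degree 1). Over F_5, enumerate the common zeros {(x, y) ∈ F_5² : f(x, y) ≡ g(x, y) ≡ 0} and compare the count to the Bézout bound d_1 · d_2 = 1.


Common zeros: {(4, 0)}; count = 1; Bézout bound = 1.

deg(f) = 1, deg(g) = 1, so Bézout bound = 1.
Scan x ∈ F_5. For each x, list the y ∈ F_5 with f(x, y) ≡ 0 and those with g(x, y) ≡ 0 (mod 5); the common zeros in that column are the intersection.
  x = 0: f ≡ 0 at y ∈ {4}; g ≡ 0 at y ∈ ∅; common: ∅.
  x = 1: f ≡ 0 at y ∈ {3}; g ≡ 0 at y ∈ ∅; common: ∅.
  x = 2: f ≡ 0 at y ∈ {2}; g ≡ 0 at y ∈ ∅; common: ∅.
  x = 3: f ≡ 0 at y ∈ {1}; g ≡ 0 at y ∈ ∅; common: ∅.
  x = 4: f ≡ 0 at y ∈ {0}; g ≡ 0 at y ∈ {0, 1, 2, 3, 4}; common: {0}.
Collecting: common zeros = {(4, 0)}, so the count is 1.
Comparison with the Bézout bound: 1 ≤ 1 = deg(f)·deg(g), as expected for curves with no common component (the bound is attained).


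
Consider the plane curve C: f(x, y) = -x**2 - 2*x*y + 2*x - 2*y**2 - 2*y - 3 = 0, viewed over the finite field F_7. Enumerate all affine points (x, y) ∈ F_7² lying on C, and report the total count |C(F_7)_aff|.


Affine F_7-points: {(0, 1), (0, 5), (1, 6), (3, 4), (3, 6), (5, 4), (6, 2), (6, 5)}; count = 8.

For each of the 49 pairs (x, y) ∈ F_7², evaluate f(x, y) mod 7. Record the zeros.
  x = 0: [0↦4, 1↦0, 2↦6, 3↦1, 4↦6, 5↦0, 6↦4]  zeros at y ∈ {1, 5}
  x = 1: [0↦5, 1↦6, 2↦3, 3↦3, 4↦6, 5↦5, 6↦0]  zeros at y ∈ {6}
  x = 2: [0↦4, 1↦3, 2↦5, 3↦3, 4↦4, 5↦1, 6↦1]  zeros at y ∈ ∅
  x = 3: [0↦1, 1↦5, 2↦5, 3↦1, 4↦0, 5↦2, 6↦0]  zeros at y ∈ {4, 6}
  x = 4: [0↦3, 1↦5, 2↦3, 3↦4, 4↦1, 5↦1, 6↦4]  zeros at y ∈ ∅
  x = 5: [0↦3, 1↦3, 2↦6, 3↦5, 4↦0, 5↦5, 6↦6]  zeros at y ∈ {4}
  x = 6: [0↦1, 1↦6, 2↦0, 3↦4, 4↦4, 5↦0, 6↦6]  zeros at y ∈ {2, 5}
Collecting zeros: affine points = {(0, 1), (0, 5), (1, 6), (3, 4), (3, 6), (5, 4), (6, 2), (6, 5)}.
Total count |C(F_7)_aff| = 8.


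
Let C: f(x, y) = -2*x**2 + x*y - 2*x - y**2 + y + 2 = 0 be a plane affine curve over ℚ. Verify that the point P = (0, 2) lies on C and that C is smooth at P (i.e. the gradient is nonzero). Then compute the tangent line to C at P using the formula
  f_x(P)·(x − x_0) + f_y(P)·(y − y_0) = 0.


Tangent line at P: 6 - 3*y = 0.

Step 1: f(0, 2) = 0, so P lies on C.
Step 2: partial derivatives
  f_x(x, y) = -4*x + y - 2, f_y(x, y) = x - 2*y + 1.
  f_x(P) = 0, f_y(P) = -3 (gradient nonzero, so P is smooth).
Step 3: tangent line at P: 0·(x − 0) + -3·(y − 2) = 0.
Expanding: 6 - 3*y = 0.


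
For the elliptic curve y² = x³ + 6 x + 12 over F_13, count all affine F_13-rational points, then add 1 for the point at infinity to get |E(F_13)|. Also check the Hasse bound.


Affine points = {(0, 5), (0, 8), (4, 3), (4, 10), (6, 2), (6, 11), (8, 0)}; affine count = 7; |E(F_13)| = 8.

Discriminant check: Δ ∝ 4a³ + 27b² = 4·6³ + 27·12² = 4·216 + 27·144 ≡ 7 (mod 13). Nonzero ⇒ E is nonsingular.
For each x ∈ F_13, compute rhs = x³ + 6·x + 12 mod 13, then count y ∈ F_13 with y² ≡ rhs.
  x = 0: rhs = 12, matching y values: 5, 8 (2 points).
  x = 1: rhs = 6, matching y values: none (0 points).
  x = 2: rhs = 6, matching y values: none (0 points).
  x = 3: rhs = 5, matching y values: none (0 points).
  x = 4: rhs = 9, matching y values: 3, 10 (2 points).
  x = 5: rhs = 11, matching y values: none (0 points).
  x = 6: rhs = 4, matching y values: 2, 11 (2 points).
  x = 7: rhs = 7, matching y values: none (0 points).
  x = 8: rhs = 0, matching y values: 0 (1 points).
  x = 9: rhs = 2, matching y values: none (0 points).
  x = 10: rhs = 6, matching y values: none (0 points).
  x = 11: rhs = 5, matching y values: none (0 points).
  x = 12: rhs = 5, matching y values: none (0 points).
Total affine count: 7.
Full point count |E(F_13)| = 7 + 1 = 8.
Hasse bound: |8 − (13+1)| = |-6| = 6 ≤ 2√13 ≈ 7.2111 ✓.


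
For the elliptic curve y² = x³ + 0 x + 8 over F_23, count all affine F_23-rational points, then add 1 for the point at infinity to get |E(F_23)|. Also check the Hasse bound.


Affine points = {(0, 10), (0, 13), (1, 3), (1, 20), (2, 4), (2, 19), (3, 9), (3, 14), (4, 7), (4, 16), (5, 8), (5, 15), (7, 11), (7, 12), (9, 1), (9, 22), (15, 5), (15, 18), (19, 6), (19, 17), (20, 2), (20, 21), (21, 0)}; affine count = 23; |E(F_23)| = 24.

Discriminant check: Δ ∝ 4a³ + 27b² = 4·0³ + 27·8² = 4·0 + 27·64 ≡ 3 (mod 23). Nonzero ⇒ E is nonsingular.
For each x ∈ F_23, compute rhs = x³ + 0·x + 8 mod 23, then count y ∈ F_23 with y² ≡ rhs.
  x = 0: rhs = 8, matching y values: 10, 13 (2 points).
  x = 1: rhs = 9, matching y values: 3, 20 (2 points).
  x = 2: rhs = 16, matching y values: 4, 19 (2 points).
  x = 3: rhs = 12, matching y values: 9, 14 (2 points).
  x = 4: rhs = 3, matching y values: 7, 16 (2 points).
  x = 5: rhs = 18, matching y values: 8, 15 (2 points).
  x = 6: rhs = 17, matching y values: none (0 points).
  x = 7: rhs = 6, matching y values: 11, 12 (2 points).
  x = 8: rhs = 14, matching y values: none (0 points).
  x = 9: rhs = 1, matching y values: 1, 22 (2 points).
  x = 10: rhs = 19, matching y values: none (0 points).
  x = 11: rhs = 5, matching y values: none (0 points).
  x = 12: rhs = 11, matching y values: none (0 points).
  x = 13: rhs = 20, matching y values: none (0 points).
  x = 14: rhs = 15, matching y values: none (0 points).
  x = 15: rhs = 2, matching y values: 5, 18 (2 points).
  x = 16: rhs = 10, matching y values: none (0 points).
  x = 17: rhs = 22, matching y values: none (0 points).
  x = 18: rhs = 21, matching y values: none (0 points).
  x = 19: rhs = 13, matching y values: 6, 17 (2 points).
  x = 20: rhs = 4, matching y values: 2, 21 (2 points).
  x = 21: rhs = 0, matching y values: 0 (1 points).
  x = 22: rhs = 7, matching y values: none (0 points).
Total affine count: 23.
Full point count |E(F_23)| = 23 + 1 = 24.
Hasse bound: |24 − (23+1)| = |0| = 0 ≤ 2√23 ≈ 9.5917 ✓.
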